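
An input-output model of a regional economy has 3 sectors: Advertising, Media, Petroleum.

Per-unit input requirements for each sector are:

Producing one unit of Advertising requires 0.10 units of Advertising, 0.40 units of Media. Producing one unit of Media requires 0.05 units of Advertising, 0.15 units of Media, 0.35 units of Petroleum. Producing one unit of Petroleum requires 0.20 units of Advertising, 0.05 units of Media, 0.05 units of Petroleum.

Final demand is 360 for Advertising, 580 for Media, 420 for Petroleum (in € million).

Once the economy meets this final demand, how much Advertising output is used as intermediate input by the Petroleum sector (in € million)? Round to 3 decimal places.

I − A =
  [   0.90    -0.05    -0.20]
  [  -0.40     0.85    -0.05]
  [   0.00    -0.35     0.95]
Cofactors of I−A, C_ij = (−1)^(i+j)·(minor ij) (rows/columns in the sector order above):
  C_11 = (0.85)(0.95) − (-0.05)(-0.35) = 0.7900
  C_12 = −[(-0.40)(0.95) − (-0.05)(0.00)] = 0.3800
  C_13 = (-0.40)(-0.35) − (0.85)(0.00) = 0.1400
  C_21 = −[(-0.05)(0.95) − (-0.20)(-0.35)] = 0.1175
  C_22 = (0.90)(0.95) − (-0.20)(0.00) = 0.8550
  C_23 = −[(0.90)(-0.35) − (-0.05)(0.00)] = 0.3150
  C_31 = (-0.05)(-0.05) − (-0.20)(0.85) = 0.1725
  C_32 = −[(0.90)(-0.05) − (-0.20)(-0.40)] = 0.1250
  C_33 = (0.90)(0.85) − (-0.05)(-0.40) = 0.7450
det(I−A) = Σ_j (I−A)_1j·C_1j = (0.90)(0.7900) + (-0.05)(0.3800) + (-0.20)(0.1400) = 0.6640
adj(I−A) = Cᵀ =
  [ 0.7900   0.1175   0.1725]
  [ 0.3800   0.8550   0.1250]
  [ 0.1400   0.3150   0.7450]
(I − A)⁻¹ = adj(I−A) / det(I−A) ≈
  [   1.1898     0.1770     0.2598]
  [   0.5723     1.2877     0.1883]
  [   0.2108     0.4744     1.1220]
First solve x = (I − A)⁻¹ d = adj(I−A)·d / det(I−A); in particular x_P = (0.1400·360 + 0.3150·580 + 0.7450·420) / 0.6640 = 546.00 / 0.6640 ≈ 822.28916.
Intermediate flow from A to P: z_AP = a_AP · x_P = 0.20 × 546.00 / 0.6640 = 109.20 / 0.6640 ≈ 164.458.

z_AP = 164.458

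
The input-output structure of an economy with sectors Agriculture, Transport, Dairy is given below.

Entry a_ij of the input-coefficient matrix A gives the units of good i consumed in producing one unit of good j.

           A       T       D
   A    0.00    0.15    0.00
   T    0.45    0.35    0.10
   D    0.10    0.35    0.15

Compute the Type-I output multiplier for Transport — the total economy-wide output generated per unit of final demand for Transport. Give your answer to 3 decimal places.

m_T = 2.927

I − A =
  [   1.00    -0.15     0.00]
  [  -0.45     0.65    -0.10]
  [  -0.10    -0.35     0.85]
Cofactors of I−A, C_ij = (−1)^(i+j)·(minor ij) (rows/columns in the sector order above):
  C_11 = (0.65)(0.85) − (-0.10)(-0.35) = 0.5175
  C_12 = −[(-0.45)(0.85) − (-0.10)(-0.10)] = 0.3925
  C_13 = (-0.45)(-0.35) − (0.65)(-0.10) = 0.2225
  C_21 = −[(-0.15)(0.85) − (0.00)(-0.35)] = 0.1275
  C_22 = (1.00)(0.85) − (0.00)(-0.10) = 0.8500
  C_23 = −[(1.00)(-0.35) − (-0.15)(-0.10)] = 0.3650
  C_31 = (-0.15)(-0.10) − (0.00)(0.65) = 0.0150
  C_32 = −[(1.00)(-0.10) − (0.00)(-0.45)] = 0.1000
  C_33 = (1.00)(0.65) − (-0.15)(-0.45) = 0.5825
det(I−A) = Σ_j (I−A)_1j·C_1j = (1.00)(0.5175) + (-0.15)(0.3925) + (0.00)(0.2225) = 0.458625
adj(I−A) = Cᵀ =
  [ 0.5175   0.1275   0.0150]
  [ 0.3925   0.8500   0.1000]
  [ 0.2225   0.3650   0.5825]
(I − A)⁻¹ = adj(I−A) / det(I−A) ≈
  [   1.1284     0.2780     0.0327]
  [   0.8558     1.8534     0.2180]
  [   0.4851     0.7959     1.2701]
The output multiplier for sector j is the column-j sum of the Leontief inverse (I − A)⁻¹ = adj(I−A) / det(I−A).
Column T of adj(I−A): (0.1275, 0.8500, 0.3650); det(I−A) = 0.458625.
m_T = (0.1275 + 0.8500 + 0.3650) / 0.458625 = 1.3425 / 0.458625 ≈ 2.927.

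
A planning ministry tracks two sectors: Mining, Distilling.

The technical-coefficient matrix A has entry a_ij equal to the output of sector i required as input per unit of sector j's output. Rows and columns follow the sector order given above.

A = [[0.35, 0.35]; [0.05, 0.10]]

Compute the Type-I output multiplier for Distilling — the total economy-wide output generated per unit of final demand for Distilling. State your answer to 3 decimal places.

m_2 = 1.762

I − A =
  [   0.65    -0.35]
  [  -0.05     0.90]
det(I−A) = (0.65)(0.90) − (-0.35)(-0.05) = 0.5675
adj(I−A) = [[0.90, 0.35], [0.05, 0.65]]
(I − A)⁻¹ = adj(I−A) / det(I−A) ≈
  [   1.5859     0.6167]
  [   0.0881     1.1454]
The output multiplier for sector j is the column-j sum of the Leontief inverse (I − A)⁻¹ = adj(I−A) / det(I−A).
Column 2 of adj(I−A): (0.35, 0.65); det(I−A) = 0.5675.
m_2 = (0.35 + 0.65) / 0.5675 = 1.00 / 0.5675 ≈ 1.762.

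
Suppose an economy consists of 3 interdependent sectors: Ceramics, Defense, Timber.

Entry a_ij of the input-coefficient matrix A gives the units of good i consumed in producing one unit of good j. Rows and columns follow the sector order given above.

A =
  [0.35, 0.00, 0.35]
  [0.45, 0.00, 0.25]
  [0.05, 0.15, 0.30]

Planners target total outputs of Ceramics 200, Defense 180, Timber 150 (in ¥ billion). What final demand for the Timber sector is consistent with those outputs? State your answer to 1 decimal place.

d_T = 68.0

I − A =
  [   0.65     0.00    -0.35]
  [  -0.45     1.00    -0.25]
  [  -0.05    -0.15     0.70]
d = (I − A) x:
  d_C = (+0.65)·200 + (+0.00)·180 + (-0.35)·150 = 77.5
  d_D = (-0.45)·200 + (+1.00)·180 + (-0.25)·150 = 52.5
  d_T = (-0.05)·200 + (-0.15)·180 + (+0.70)·150 = 68.0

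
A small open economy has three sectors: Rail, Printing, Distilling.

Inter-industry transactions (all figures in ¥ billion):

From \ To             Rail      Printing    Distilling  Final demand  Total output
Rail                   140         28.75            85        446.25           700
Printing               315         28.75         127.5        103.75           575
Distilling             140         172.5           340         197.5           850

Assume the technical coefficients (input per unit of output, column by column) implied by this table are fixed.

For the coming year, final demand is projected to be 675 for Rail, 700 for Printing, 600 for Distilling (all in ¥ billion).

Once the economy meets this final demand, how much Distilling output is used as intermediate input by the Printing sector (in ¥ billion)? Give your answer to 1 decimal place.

z_32 = 502.1

Technical coefficients a_ij = z_ij / X_j:
  a_11 = 140/700 = 0.20, a_21 = 315/700 = 0.45, a_31 = 140/700 = 0.20
  a_12 = 28.75/575 = 0.05, a_22 = 28.75/575 = 0.05, a_32 = 172.5/575 = 0.30
  a_13 = 85/850 = 0.10, a_23 = 127.5/850 = 0.15, a_33 = 340/850 = 0.40
I − A =
  [   0.80    -0.05    -0.10]
  [  -0.45     0.95    -0.15]
  [  -0.20    -0.30     0.60]
Cofactors of I−A, C_ij = (−1)^(i+j)·(minor ij) (rows/columns in the sector order above):
  C_11 = (0.95)(0.60) − (-0.15)(-0.30) = 0.5250
  C_12 = −[(-0.45)(0.60) − (-0.15)(-0.20)] = 0.3000
  C_13 = (-0.45)(-0.30) − (0.95)(-0.20) = 0.3250
  C_21 = −[(-0.05)(0.60) − (-0.10)(-0.30)] = 0.0600
  C_22 = (0.80)(0.60) − (-0.10)(-0.20) = 0.4600
  C_23 = −[(0.80)(-0.30) − (-0.05)(-0.20)] = 0.2500
  C_31 = (-0.05)(-0.15) − (-0.10)(0.95) = 0.1025
  C_32 = −[(0.80)(-0.15) − (-0.10)(-0.45)] = 0.1650
  C_33 = (0.80)(0.95) − (-0.05)(-0.45) = 0.7375
det(I−A) = Σ_j (I−A)_1j·C_1j = (0.80)(0.5250) + (-0.05)(0.3000) + (-0.10)(0.3250) = 0.3725
adj(I−A) = Cᵀ =
  [ 0.5250   0.0600   0.1025]
  [ 0.3000   0.4600   0.1650]
  [ 0.3250   0.2500   0.7375]
(I − A)⁻¹ = adj(I−A) / det(I−A) ≈
  [   1.4094     0.1611     0.2752]
  [   0.8054     1.2349     0.4430]
  [   0.8725     0.6711     1.9799]
First solve x = (I − A)⁻¹ d = adj(I−A)·d / det(I−A); in particular x_2 = (0.3000·675 + 0.4600·700 + 0.1650·600) / 0.3725 = 623.50 / 0.3725 ≈ 1673.826.
Intermediate flow from 3 to 2: z_32 = a_32 · x_2 = 0.30 × 623.50 / 0.3725 = 187.05 / 0.3725 ≈ 502.1.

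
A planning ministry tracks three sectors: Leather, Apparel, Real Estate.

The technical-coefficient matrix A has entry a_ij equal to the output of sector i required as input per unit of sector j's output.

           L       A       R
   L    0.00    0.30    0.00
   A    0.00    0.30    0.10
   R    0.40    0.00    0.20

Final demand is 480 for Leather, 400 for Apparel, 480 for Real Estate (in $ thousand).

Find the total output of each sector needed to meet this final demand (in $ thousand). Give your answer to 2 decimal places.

I − A =
  [   1.00    -0.30     0.00]
  [   0.00     0.70    -0.10]
  [  -0.40     0.00     0.80]
Cofactors of I−A, C_ij = (−1)^(i+j)·(minor ij) (rows/columns in the sector order above):
  C_11 = (0.70)(0.80) − (-0.10)(0.00) = 0.5600
  C_12 = −[(0.00)(0.80) − (-0.10)(-0.40)] = 0.0400
  C_13 = (0.00)(0.00) − (0.70)(-0.40) = 0.2800
  C_21 = −[(-0.30)(0.80) − (0.00)(0.00)] = 0.2400
  C_22 = (1.00)(0.80) − (0.00)(-0.40) = 0.8000
  C_23 = −[(1.00)(0.00) − (-0.30)(-0.40)] = 0.1200
  C_31 = (-0.30)(-0.10) − (0.00)(0.70) = 0.0300
  C_32 = −[(1.00)(-0.10) − (0.00)(0.00)] = 0.1000
  C_33 = (1.00)(0.70) − (-0.30)(0.00) = 0.7000
det(I−A) = Σ_j (I−A)_1j·C_1j = (1.00)(0.5600) + (-0.30)(0.0400) + (0.00)(0.2800) = 0.5480
adj(I−A) = Cᵀ =
  [ 0.5600   0.2400   0.0300]
  [ 0.0400   0.8000   0.1000]
  [ 0.2800   0.1200   0.7000]
(I − A)⁻¹ = adj(I−A) / det(I−A) ≈
  [   1.0219     0.4380     0.0547]
  [   0.0730     1.4599     0.1825]
  [   0.5109     0.2190     1.2774]
x = (I − A)⁻¹ d = adj(I−A)·d / det(I−A), with det(I−A) = 0.5480:
  x_L = (0.5600·480 + 0.2400·400 + 0.0300·480) / 0.5480 = 379.20 / 0.5480 ≈ 691.97
  x_A = (0.0400·480 + 0.8000·400 + 0.1000·480) / 0.5480 = 387.20 / 0.5480 ≈ 706.57
  x_R = (0.2800·480 + 0.1200·400 + 0.7000·480) / 0.5480 = 518.40 / 0.5480 ≈ 945.99

x_L = 691.97, x_A = 706.57, x_R = 945.99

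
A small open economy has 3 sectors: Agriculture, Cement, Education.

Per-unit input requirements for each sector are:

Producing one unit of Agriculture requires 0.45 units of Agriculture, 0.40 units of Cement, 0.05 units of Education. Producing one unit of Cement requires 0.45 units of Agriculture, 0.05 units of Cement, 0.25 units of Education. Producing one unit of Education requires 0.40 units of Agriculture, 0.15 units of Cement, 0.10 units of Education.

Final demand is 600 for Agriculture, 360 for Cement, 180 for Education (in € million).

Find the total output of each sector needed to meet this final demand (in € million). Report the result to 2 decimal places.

I − A =
  [   0.55    -0.45    -0.40]
  [  -0.40     0.95    -0.15]
  [  -0.05    -0.25     0.90]
Cofactors of I−A, C_ij = (−1)^(i+j)·(minor ij) (rows/columns in the sector order above):
  C_11 = (0.95)(0.90) − (-0.15)(-0.25) = 0.8175
  C_12 = −[(-0.40)(0.90) − (-0.15)(-0.05)] = 0.3675
  C_13 = (-0.40)(-0.25) − (0.95)(-0.05) = 0.1475
  C_21 = −[(-0.45)(0.90) − (-0.40)(-0.25)] = 0.5050
  C_22 = (0.55)(0.90) − (-0.40)(-0.05) = 0.4750
  C_23 = −[(0.55)(-0.25) − (-0.45)(-0.05)] = 0.1600
  C_31 = (-0.45)(-0.15) − (-0.40)(0.95) = 0.4475
  C_32 = −[(0.55)(-0.15) − (-0.40)(-0.40)] = 0.2425
  C_33 = (0.55)(0.95) − (-0.45)(-0.40) = 0.3425
det(I−A) = Σ_j (I−A)_1j·C_1j = (0.55)(0.8175) + (-0.45)(0.3675) + (-0.40)(0.1475) = 0.22525
adj(I−A) = Cᵀ =
  [ 0.8175   0.5050   0.4475]
  [ 0.3675   0.4750   0.2425]
  [ 0.1475   0.1600   0.3425]
(I − A)⁻¹ = adj(I−A) / det(I−A) ≈
  [   3.6293     2.2420     1.9867]
  [   1.6315     2.1088     1.0766]
  [   0.6548     0.7103     1.5205]
x = (I − A)⁻¹ d = adj(I−A)·d / det(I−A), with det(I−A) = 0.22525:
  x_A = (0.8175·600 + 0.5050·360 + 0.4475·180) / 0.22525 = 752.85 / 0.22525 ≈ 3342.29
  x_C = (0.3675·600 + 0.4750·360 + 0.2425·180) / 0.22525 = 435.15 / 0.22525 ≈ 1931.85
  x_E = (0.1475·600 + 0.1600·360 + 0.3425·180) / 0.22525 = 207.75 / 0.22525 ≈ 922.31

x_A = 3342.29, x_C = 1931.85, x_E = 922.31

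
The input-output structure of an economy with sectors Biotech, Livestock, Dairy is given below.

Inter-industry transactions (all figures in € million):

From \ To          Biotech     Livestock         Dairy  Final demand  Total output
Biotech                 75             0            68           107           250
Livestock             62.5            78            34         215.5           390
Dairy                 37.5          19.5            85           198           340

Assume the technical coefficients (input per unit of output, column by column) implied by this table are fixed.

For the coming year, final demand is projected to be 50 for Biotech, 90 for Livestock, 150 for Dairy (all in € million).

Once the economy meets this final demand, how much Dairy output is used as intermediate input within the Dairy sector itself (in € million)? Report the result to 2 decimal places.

z_DD = 60.11

Technical coefficients a_ij = z_ij / X_j:
  a_BB = 75/250 = 0.30, a_LB = 62.5/250 = 0.25, a_DB = 37.5/250 = 0.15
  a_BL = 0/390 = 0.00, a_LL = 78/390 = 0.20, a_DL = 19.5/390 = 0.05
  a_BD = 68/340 = 0.20, a_LD = 34/340 = 0.10, a_DD = 85/340 = 0.25
I − A =
  [   0.70     0.00    -0.20]
  [  -0.25     0.80    -0.10]
  [  -0.15    -0.05     0.75]
Cofactors of I−A, C_ij = (−1)^(i+j)·(minor ij) (rows/columns in the sector order above):
  C_11 = (0.80)(0.75) − (-0.10)(-0.05) = 0.5950
  C_12 = −[(-0.25)(0.75) − (-0.10)(-0.15)] = 0.2025
  C_13 = (-0.25)(-0.05) − (0.80)(-0.15) = 0.1325
  C_21 = −[(0.00)(0.75) − (-0.20)(-0.05)] = 0.0100
  C_22 = (0.70)(0.75) − (-0.20)(-0.15) = 0.4950
  C_23 = −[(0.70)(-0.05) − (0.00)(-0.15)] = 0.0350
  C_31 = (0.00)(-0.10) − (-0.20)(0.80) = 0.1600
  C_32 = −[(0.70)(-0.10) − (-0.20)(-0.25)] = 0.1200
  C_33 = (0.70)(0.80) − (0.00)(-0.25) = 0.5600
det(I−A) = Σ_j (I−A)_1j·C_1j = (0.70)(0.5950) + (0.00)(0.2025) + (-0.20)(0.1325) = 0.3900
adj(I−A) = Cᵀ =
  [ 0.5950   0.0100   0.1600]
  [ 0.2025   0.4950   0.1200]
  [ 0.1325   0.0350   0.5600]
(I − A)⁻¹ = adj(I−A) / det(I−A) ≈
  [   1.5256     0.0256     0.4103]
  [   0.5192     1.2692     0.3077]
  [   0.3397     0.0897     1.4359]
First solve x = (I − A)⁻¹ d = adj(I−A)·d / det(I−A); in particular x_D = (0.1325·50 + 0.0350·90 + 0.5600·150) / 0.3900 = 93.775 / 0.3900 ≈ 240.4487.
Intermediate flow from D to D: z_DD = a_DD · x_D = 0.25 × 93.775 / 0.3900 = 23.44375 / 0.3900 ≈ 60.11.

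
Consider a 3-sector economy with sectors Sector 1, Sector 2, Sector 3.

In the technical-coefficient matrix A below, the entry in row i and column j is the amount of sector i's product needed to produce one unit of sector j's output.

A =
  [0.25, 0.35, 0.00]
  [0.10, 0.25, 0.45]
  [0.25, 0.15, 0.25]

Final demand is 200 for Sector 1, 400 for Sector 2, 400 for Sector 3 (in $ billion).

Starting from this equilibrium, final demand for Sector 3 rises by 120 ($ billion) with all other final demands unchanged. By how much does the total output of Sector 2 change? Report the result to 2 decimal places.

Δx_2 = 132.52

I − A =
  [   0.75    -0.35     0.00]
  [  -0.10     0.75    -0.45]
  [  -0.25    -0.15     0.75]
Cofactors of I−A, C_ij = (−1)^(i+j)·(minor ij) (rows/columns in the sector order above):
  C_11 = (0.75)(0.75) − (-0.45)(-0.15) = 0.4950
  C_12 = −[(-0.10)(0.75) − (-0.45)(-0.25)] = 0.1875
  C_13 = (-0.10)(-0.15) − (0.75)(-0.25) = 0.2025
  C_21 = −[(-0.35)(0.75) − (0.00)(-0.15)] = 0.2625
  C_22 = (0.75)(0.75) − (0.00)(-0.25) = 0.5625
  C_23 = −[(0.75)(-0.15) − (-0.35)(-0.25)] = 0.2000
  C_31 = (-0.35)(-0.45) − (0.00)(0.75) = 0.1575
  C_32 = −[(0.75)(-0.45) − (0.00)(-0.10)] = 0.3375
  C_33 = (0.75)(0.75) − (-0.35)(-0.10) = 0.5275
det(I−A) = Σ_j (I−A)_1j·C_1j = (0.75)(0.4950) + (-0.35)(0.1875) + (0.00)(0.2025) = 0.305625
adj(I−A) = Cᵀ =
  [ 0.4950   0.2625   0.1575]
  [ 0.1875   0.5625   0.3375]
  [ 0.2025   0.2000   0.5275]
(I − A)⁻¹ = adj(I−A) / det(I−A) ≈
  [   1.6196     0.8589     0.5153]
  [   0.6135     1.8405     1.1043]
  [   0.6626     0.6544     1.7260]
Δx = (I − A)⁻¹ Δd with Δd having +120 in the Sector 3 component and 0 elsewhere.
So Δx_2 = L_23 · (+120), where L_23 = adj(I−A)_23 / det(I−A) = 0.3375 / 0.305625.
Δx_2 = 0.3375 × (+120) / 0.305625 = 40.50 / 0.305625 ≈ 132.52.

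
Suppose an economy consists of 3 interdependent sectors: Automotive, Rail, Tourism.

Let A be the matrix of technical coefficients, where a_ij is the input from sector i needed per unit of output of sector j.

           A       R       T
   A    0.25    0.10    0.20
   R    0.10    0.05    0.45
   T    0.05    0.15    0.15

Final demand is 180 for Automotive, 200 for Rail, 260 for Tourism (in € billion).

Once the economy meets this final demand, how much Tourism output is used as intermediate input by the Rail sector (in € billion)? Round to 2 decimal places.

z_TR = 67.08

I − A =
  [   0.75    -0.10    -0.20]
  [  -0.10     0.95    -0.45]
  [  -0.05    -0.15     0.85]
Cofactors of I−A, C_ij = (−1)^(i+j)·(minor ij) (rows/columns in the sector order above):
  C_11 = (0.95)(0.85) − (-0.45)(-0.15) = 0.7400
  C_12 = −[(-0.10)(0.85) − (-0.45)(-0.05)] = 0.1075
  C_13 = (-0.10)(-0.15) − (0.95)(-0.05) = 0.0625
  C_21 = −[(-0.10)(0.85) − (-0.20)(-0.15)] = 0.1150
  C_22 = (0.75)(0.85) − (-0.20)(-0.05) = 0.6275
  C_23 = −[(0.75)(-0.15) − (-0.10)(-0.05)] = 0.1175
  C_31 = (-0.10)(-0.45) − (-0.20)(0.95) = 0.2350
  C_32 = −[(0.75)(-0.45) − (-0.20)(-0.10)] = 0.3575
  C_33 = (0.75)(0.95) − (-0.10)(-0.10) = 0.7025
det(I−A) = Σ_j (I−A)_1j·C_1j = (0.75)(0.7400) + (-0.10)(0.1075) + (-0.20)(0.0625) = 0.53175
adj(I−A) = Cᵀ =
  [ 0.7400   0.1150   0.2350]
  [ 0.1075   0.6275   0.3575]
  [ 0.0625   0.1175   0.7025]
(I − A)⁻¹ = adj(I−A) / det(I−A) ≈
  [   1.3916     0.2163     0.4419]
  [   0.2022     1.1801     0.6723]
  [   0.1175     0.2210     1.3211]
First solve x = (I − A)⁻¹ d = adj(I−A)·d / det(I−A); in particular x_R = (0.1075·180 + 0.6275·200 + 0.3575·260) / 0.53175 = 237.80 / 0.53175 ≈ 447.2026.
Intermediate flow from T to R: z_TR = a_TR · x_R = 0.15 × 237.80 / 0.53175 = 35.67 / 0.53175 ≈ 67.08.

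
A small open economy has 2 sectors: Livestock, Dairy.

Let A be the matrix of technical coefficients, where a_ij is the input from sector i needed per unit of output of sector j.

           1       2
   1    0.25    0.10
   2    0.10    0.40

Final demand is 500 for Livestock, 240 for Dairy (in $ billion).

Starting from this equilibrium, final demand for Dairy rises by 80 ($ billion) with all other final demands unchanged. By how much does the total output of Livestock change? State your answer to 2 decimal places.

I − A =
  [   0.75    -0.10]
  [  -0.10     0.60]
det(I−A) = (0.75)(0.60) − (-0.10)(-0.10) = 0.4400
adj(I−A) = [[0.60, 0.10], [0.10, 0.75]]
(I − A)⁻¹ = adj(I−A) / det(I−A) ≈
  [   1.3636     0.2273]
  [   0.2273     1.7045]
Δx = (I − A)⁻¹ Δd with Δd having +80 in the Dairy component and 0 elsewhere.
So Δx_1 = L_12 · (+80), where L_12 = adj(I−A)_12 / det(I−A) = 0.10 / 0.4400.
Δx_1 = 0.10 × (+80) / 0.4400 = 8.00 / 0.4400 ≈ 18.18.

Δx_1 = 18.18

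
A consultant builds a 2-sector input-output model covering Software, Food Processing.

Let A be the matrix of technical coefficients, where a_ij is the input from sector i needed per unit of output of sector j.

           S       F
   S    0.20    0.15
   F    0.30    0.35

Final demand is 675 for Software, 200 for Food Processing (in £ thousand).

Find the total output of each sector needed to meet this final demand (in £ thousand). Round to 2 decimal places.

x_S = 986.84, x_F = 763.16

I − A =
  [   0.80    -0.15]
  [  -0.30     0.65]
det(I−A) = (0.80)(0.65) − (-0.15)(-0.30) = 0.4750
adj(I−A) = [[0.65, 0.15], [0.30, 0.80]]
(I − A)⁻¹ = adj(I−A) / det(I−A) ≈
  [   1.3684     0.3158]
  [   0.6316     1.6842]
x = (I − A)⁻¹ d = adj(I−A)·d / det(I−A), with det(I−A) = 0.4750:
  x_S = (0.65·675 + 0.15·200) / 0.4750 = 468.75 / 0.4750 ≈ 986.84
  x_F = (0.30·675 + 0.80·200) / 0.4750 = 362.50 / 0.4750 ≈ 763.16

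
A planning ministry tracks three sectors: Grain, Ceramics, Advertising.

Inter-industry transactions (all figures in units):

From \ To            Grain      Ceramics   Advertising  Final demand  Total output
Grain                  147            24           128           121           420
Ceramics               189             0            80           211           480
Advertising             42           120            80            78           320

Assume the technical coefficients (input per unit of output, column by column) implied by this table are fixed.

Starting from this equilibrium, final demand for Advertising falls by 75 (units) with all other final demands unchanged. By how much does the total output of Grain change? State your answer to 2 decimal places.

Δx_G = -90.00

Technical coefficients a_ij = z_ij / X_j:
  a_GG = 147/420 = 0.35, a_CG = 189/420 = 0.45, a_AG = 42/420 = 0.10
  a_GC = 24/480 = 0.05, a_CC = 0/480 = 0.00, a_AC = 120/480 = 0.25
  a_GA = 128/320 = 0.40, a_CA = 80/320 = 0.25, a_AA = 80/320 = 0.25
I − A =
  [   0.65    -0.05    -0.40]
  [  -0.45     1.00    -0.25]
  [  -0.10    -0.25     0.75]
Cofactors of I−A, C_ij = (−1)^(i+j)·(minor ij) (rows/columns in the sector order above):
  C_11 = (1.00)(0.75) − (-0.25)(-0.25) = 0.6875
  C_12 = −[(-0.45)(0.75) − (-0.25)(-0.10)] = 0.3625
  C_13 = (-0.45)(-0.25) − (1.00)(-0.10) = 0.2125
  C_21 = −[(-0.05)(0.75) − (-0.40)(-0.25)] = 0.1375
  C_22 = (0.65)(0.75) − (-0.40)(-0.10) = 0.4475
  C_23 = −[(0.65)(-0.25) − (-0.05)(-0.10)] = 0.1675
  C_31 = (-0.05)(-0.25) − (-0.40)(1.00) = 0.4125
  C_32 = −[(0.65)(-0.25) − (-0.40)(-0.45)] = 0.3425
  C_33 = (0.65)(1.00) − (-0.05)(-0.45) = 0.6275
det(I−A) = Σ_j (I−A)_1j·C_1j = (0.65)(0.6875) + (-0.05)(0.3625) + (-0.40)(0.2125) = 0.34375
adj(I−A) = Cᵀ =
  [ 0.6875   0.1375   0.4125]
  [ 0.3625   0.4475   0.3425]
  [ 0.2125   0.1675   0.6275]
(I − A)⁻¹ = adj(I−A) / det(I−A) ≈
  [   2.0000     0.4000     1.2000]
  [   1.0545     1.3018     0.9964]
  [   0.6182     0.4873     1.8255]
Δx = (I − A)⁻¹ Δd with Δd having -75 in the Advertising component and 0 elsewhere.
So Δx_G = L_GA · (-75), where L_GA = adj(I−A)_GA / det(I−A) = 0.4125 / 0.34375.
Δx_G = 0.4125 × (-75) / 0.34375 = -30.9375 / 0.34375 = -90.00.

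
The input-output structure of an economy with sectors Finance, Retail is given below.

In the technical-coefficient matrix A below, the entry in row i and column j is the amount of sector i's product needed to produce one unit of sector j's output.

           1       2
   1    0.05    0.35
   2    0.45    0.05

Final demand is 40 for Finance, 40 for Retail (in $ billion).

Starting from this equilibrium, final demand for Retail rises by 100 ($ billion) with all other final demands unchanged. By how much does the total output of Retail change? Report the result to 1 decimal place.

I − A =
  [   0.95    -0.35]
  [  -0.45     0.95]
det(I−A) = (0.95)(0.95) − (-0.35)(-0.45) = 0.7450
adj(I−A) = [[0.95, 0.35], [0.45, 0.95]]
(I − A)⁻¹ = adj(I−A) / det(I−A) ≈
  [   1.2752     0.4698]
  [   0.6040     1.2752]
Δx = (I − A)⁻¹ Δd with Δd having +100 in the Retail component and 0 elsewhere.
So Δx_2 = L_22 · (+100), where L_22 = adj(I−A)_22 / det(I−A) = 0.95 / 0.7450.
Δx_2 = 0.95 × (+100) / 0.7450 = 95.00 / 0.7450 ≈ 127.5.

Δx_2 = 127.5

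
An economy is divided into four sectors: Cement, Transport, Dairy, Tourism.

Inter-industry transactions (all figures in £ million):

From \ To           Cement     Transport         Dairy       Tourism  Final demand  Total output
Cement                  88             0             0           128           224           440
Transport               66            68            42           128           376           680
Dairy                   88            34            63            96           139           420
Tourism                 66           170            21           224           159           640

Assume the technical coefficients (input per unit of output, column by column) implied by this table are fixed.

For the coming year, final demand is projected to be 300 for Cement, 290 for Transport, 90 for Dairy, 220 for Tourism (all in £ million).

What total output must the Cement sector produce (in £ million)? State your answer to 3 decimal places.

x_1 = 559.763

Technical coefficients a_ij = z_ij / X_j:
  a_11 = 88/440 = 0.20, a_21 = 66/440 = 0.15, a_31 = 88/440 = 0.20, a_41 = 66/440 = 0.15
  a_12 = 0/680 = 0.00, a_22 = 68/680 = 0.10, a_32 = 34/680 = 0.05, a_42 = 170/680 = 0.25
  a_13 = 0/420 = 0.00, a_23 = 42/420 = 0.10, a_33 = 63/420 = 0.15, a_43 = 21/420 = 0.05
  a_14 = 128/640 = 0.20, a_24 = 128/640 = 0.20, a_34 = 96/640 = 0.15, a_44 = 224/640 = 0.35
I − A =
  [   0.80     0.00     0.00    -0.20]
  [  -0.15     0.90    -0.10    -0.20]
  [  -0.20    -0.05     0.85    -0.15]
  [  -0.15    -0.25    -0.05     0.65]
Compute the cofactors C_ij = (−1)^(i+j)·(3×3 minor ij) of I−A; the adjugate is their transpose:
adj(I−A) = Cᵀ =
  [ 0.44050   0.04300   0.01400   0.15200]
  [ 0.12450   0.40850   0.05850   0.17750]
  [ 0.13925   0.06450   0.39350   0.15350]
  [ 0.16025   0.17200   0.05600   0.60800]
det(I−A) = Σ_j (I−A)_1j·C_1j = (0.80)(0.44050) + (0.00)(0.12450) + (0.00)(0.13925) + (-0.20)(0.16025) = 0.32035
(I − A)⁻¹ = adj(I−A) / det(I−A) ≈
  [   1.3751     0.1342     0.0437     0.4745]
  [   0.3886     1.2752     0.1826     0.5541]
  [   0.4347     0.2013     1.2283     0.4792]
  [   0.5002     0.5369     0.1748     1.8979]
x = (I − A)⁻¹ d = adj(I−A)·d / det(I−A), with det(I−A) = 0.32035:
  x_1 = (0.44050·300 + 0.04300·290 + 0.01400·90 + 0.15200·220) / 0.32035 = 179.32 / 0.32035 ≈ 559.763
  x_2 = (0.12450·300 + 0.40850·290 + 0.05850·90 + 0.17750·220) / 0.32035 = 200.13 / 0.32035 ≈ 624.723
  x_3 = (0.13925·300 + 0.06450·290 + 0.39350·90 + 0.15350·220) / 0.32035 = 129.665 / 0.32035 ≈ 404.760
  x_4 = (0.16025·300 + 0.17200·290 + 0.05600·90 + 0.60800·220) / 0.32035 = 236.755 / 0.32035 ≈ 739.051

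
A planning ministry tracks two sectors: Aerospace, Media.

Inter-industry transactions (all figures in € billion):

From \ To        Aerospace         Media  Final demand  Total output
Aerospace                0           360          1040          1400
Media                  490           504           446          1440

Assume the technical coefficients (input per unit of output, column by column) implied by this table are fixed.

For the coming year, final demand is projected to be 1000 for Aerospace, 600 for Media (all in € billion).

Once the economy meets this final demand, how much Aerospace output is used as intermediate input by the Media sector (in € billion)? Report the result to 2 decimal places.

z_AM = 422.22

Technical coefficients a_ij = z_ij / X_j:
  a_AA = 0/1400 = 0.00, a_MA = 490/1400 = 0.35
  a_AM = 360/1440 = 0.25, a_MM = 504/1440 = 0.35
I − A =
  [   1.00    -0.25]
  [  -0.35     0.65]
det(I−A) = (1.00)(0.65) − (-0.25)(-0.35) = 0.5625
adj(I−A) = [[0.65, 0.25], [0.35, 1.00]]
(I − A)⁻¹ = adj(I−A) / det(I−A) ≈
  [   1.1556     0.4444]
  [   0.6222     1.7778]
First solve x = (I − A)⁻¹ d = adj(I−A)·d / det(I−A); in particular x_M = (0.35·1000 + 1.00·600) / 0.5625 = 950.00 / 0.5625 ≈ 1688.8889.
Intermediate flow from A to M: z_AM = a_AM · x_M = 0.25 × 950.00 / 0.5625 = 237.50 / 0.5625 ≈ 422.22.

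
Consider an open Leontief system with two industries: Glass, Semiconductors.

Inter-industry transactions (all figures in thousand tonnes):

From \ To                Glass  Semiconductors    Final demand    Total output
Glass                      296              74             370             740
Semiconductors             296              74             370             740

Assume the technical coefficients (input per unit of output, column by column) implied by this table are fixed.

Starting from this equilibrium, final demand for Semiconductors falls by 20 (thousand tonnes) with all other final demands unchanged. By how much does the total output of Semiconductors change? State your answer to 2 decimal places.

Δx_2 = -24.00

Technical coefficients a_ij = z_ij / X_j:
  a_11 = 296/740 = 0.40, a_21 = 296/740 = 0.40
  a_12 = 74/740 = 0.10, a_22 = 74/740 = 0.10
I − A =
  [   0.60    -0.10]
  [  -0.40     0.90]
det(I−A) = (0.60)(0.90) − (-0.10)(-0.40) = 0.5000
adj(I−A) = [[0.90, 0.10], [0.40, 0.60]]
(I − A)⁻¹ = adj(I−A) / det(I−A) ≈
  [   1.8000     0.2000]
  [   0.8000     1.2000]
Δx = (I − A)⁻¹ Δd with Δd having -20 in the Semiconductors component and 0 elsewhere.
So Δx_2 = L_22 · (-20), where L_22 = adj(I−A)_22 / det(I−A) = 0.60 / 0.5000.
Δx_2 = 0.60 × (-20) / 0.5000 = -12.00 / 0.5000 = -24.00.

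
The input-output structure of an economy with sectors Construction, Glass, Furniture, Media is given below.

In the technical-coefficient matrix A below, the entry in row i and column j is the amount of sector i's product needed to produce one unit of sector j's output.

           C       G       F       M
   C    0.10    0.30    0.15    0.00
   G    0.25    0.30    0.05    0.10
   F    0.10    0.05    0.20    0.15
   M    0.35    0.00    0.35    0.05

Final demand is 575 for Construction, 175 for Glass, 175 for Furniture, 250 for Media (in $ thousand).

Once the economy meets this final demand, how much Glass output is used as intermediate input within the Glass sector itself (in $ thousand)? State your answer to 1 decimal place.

z_GG = 227.2

I − A =
  [   0.90    -0.30    -0.15     0.00]
  [  -0.25     0.70    -0.05    -0.10]
  [  -0.10    -0.05     0.80    -0.15]
  [  -0.35     0.00    -0.35     0.95]
Compute the cofactors C_ij = (−1)^(i+j)·(3×3 minor ij) of I−A; the adjugate is their transpose:
adj(I−A) = Cᵀ =
  [ 0.491125   0.219375   0.124500   0.042750]
  [ 0.215750   0.614625   0.115125   0.082875]
  [ 0.116875   0.087000   0.516750   0.090750]
  [ 0.224000   0.112875   0.236250   0.427875]
det(I−A) = Σ_j (I−A)_1j·C_1j = (0.90)(0.491125) + (-0.30)(0.215750) + (-0.15)(0.116875) + (0.00)(0.224000) = 0.35975625
(I − A)⁻¹ = adj(I−A) / det(I−A) ≈
  [   1.3652     0.6098     0.3461     0.1188]
  [   0.5997     1.7084     0.3200     0.2304]
  [   0.3249     0.2418     1.4364     0.2523]
  [   0.6226     0.3138     0.6567     1.1893]
First solve x = (I − A)⁻¹ d = adj(I−A)·d / det(I−A); in particular x_G = (0.215750·575 + 0.614625·175 + 0.115125·175 + 0.082875·250) / 0.35975625 = 272.48125 / 0.35975625 ≈ 757.405.
Intermediate flow from G to G: z_GG = a_GG · x_G = 0.30 × 272.48125 / 0.35975625 = 81.744375 / 0.35975625 ≈ 227.2.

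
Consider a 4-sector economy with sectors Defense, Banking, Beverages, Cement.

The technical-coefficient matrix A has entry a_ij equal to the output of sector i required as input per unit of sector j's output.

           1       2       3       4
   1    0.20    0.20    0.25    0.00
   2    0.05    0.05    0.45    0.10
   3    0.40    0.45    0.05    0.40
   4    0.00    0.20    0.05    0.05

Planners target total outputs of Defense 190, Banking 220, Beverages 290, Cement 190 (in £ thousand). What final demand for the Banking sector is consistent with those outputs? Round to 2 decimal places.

I − A =
  [   0.80    -0.20    -0.25     0.00]
  [  -0.05     0.95    -0.45    -0.10]
  [  -0.40    -0.45     0.95    -0.40]
  [   0.00    -0.20    -0.05     0.95]
d = (I − A) x:
  d_1 = (+0.80)·190 + (-0.20)·220 + (-0.25)·290 + (+0.00)·190 = 35.50
  d_2 = (-0.05)·190 + (+0.95)·220 + (-0.45)·290 + (-0.10)·190 = 50.00
  d_3 = (-0.40)·190 + (-0.45)·220 + (+0.95)·290 + (-0.40)·190 = 24.50
  d_4 = (+0.00)·190 + (-0.20)·220 + (-0.05)·290 + (+0.95)·190 = 122.00

d_2 = 50.00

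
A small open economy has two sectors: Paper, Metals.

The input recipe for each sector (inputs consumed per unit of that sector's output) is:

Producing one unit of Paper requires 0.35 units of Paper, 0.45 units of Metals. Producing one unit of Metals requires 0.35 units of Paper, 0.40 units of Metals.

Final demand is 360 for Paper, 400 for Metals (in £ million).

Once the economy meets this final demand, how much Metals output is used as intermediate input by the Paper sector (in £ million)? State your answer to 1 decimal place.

I − A =
  [   0.65    -0.35]
  [  -0.45     0.60]
det(I−A) = (0.65)(0.60) − (-0.35)(-0.45) = 0.2325
adj(I−A) = [[0.60, 0.35], [0.45, 0.65]]
(I − A)⁻¹ = adj(I−A) / det(I−A) ≈
  [   2.5806     1.5054]
  [   1.9355     2.7957]
First solve x = (I − A)⁻¹ d = adj(I−A)·d / det(I−A); in particular x_P = (0.60·360 + 0.35·400) / 0.2325 = 356.00 / 0.2325 ≈ 1531.183.
Intermediate flow from M to P: z_MP = a_MP · x_P = 0.45 × 356.00 / 0.2325 = 160.20 / 0.2325 ≈ 689.0.

z_MP = 689.0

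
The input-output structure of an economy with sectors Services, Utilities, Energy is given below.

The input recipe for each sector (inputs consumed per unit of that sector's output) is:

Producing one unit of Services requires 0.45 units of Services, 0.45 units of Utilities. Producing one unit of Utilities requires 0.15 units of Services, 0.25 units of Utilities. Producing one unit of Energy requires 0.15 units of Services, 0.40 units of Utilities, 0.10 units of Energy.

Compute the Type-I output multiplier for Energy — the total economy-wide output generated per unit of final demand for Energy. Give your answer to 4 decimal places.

I − A =
  [   0.55    -0.15    -0.15]
  [  -0.45     0.75    -0.40]
  [   0.00     0.00     0.90]
Cofactors of I−A, C_ij = (−1)^(i+j)·(minor ij) (rows/columns in the sector order above):
  C_11 = (0.75)(0.90) − (-0.40)(0.00) = 0.6750
  C_12 = −[(-0.45)(0.90) − (-0.40)(0.00)] = 0.4050
  C_13 = (-0.45)(0.00) − (0.75)(0.00) = 0.0000
  C_21 = −[(-0.15)(0.90) − (-0.15)(0.00)] = 0.1350
  C_22 = (0.55)(0.90) − (-0.15)(0.00) = 0.4950
  C_23 = −[(0.55)(0.00) − (-0.15)(0.00)] = 0.0000
  C_31 = (-0.15)(-0.40) − (-0.15)(0.75) = 0.1725
  C_32 = −[(0.55)(-0.40) − (-0.15)(-0.45)] = 0.2875
  C_33 = (0.55)(0.75) − (-0.15)(-0.45) = 0.3450
det(I−A) = Σ_j (I−A)_1j·C_1j = (0.55)(0.6750) + (-0.15)(0.4050) + (-0.15)(0.0000) = 0.3105
adj(I−A) = Cᵀ =
  [ 0.6750   0.1350   0.1725]
  [ 0.4050   0.4950   0.2875]
  [ 0.0000   0.0000   0.3450]
(I − A)⁻¹ = adj(I−A) / det(I−A) ≈
  [   2.17391     0.43478     0.55556]
  [   1.30435     1.59420     0.92593]
  [   0.00000     0.00000     1.11111]
The output multiplier for sector j is the column-j sum of the Leontief inverse (I − A)⁻¹ = adj(I−A) / det(I−A).
Column E of adj(I−A): (0.1725, 0.2875, 0.3450); det(I−A) = 0.3105.
m_E = (0.1725 + 0.2875 + 0.3450) / 0.3105 = 0.805 / 0.3105 ≈ 2.5926.

m_E = 2.5926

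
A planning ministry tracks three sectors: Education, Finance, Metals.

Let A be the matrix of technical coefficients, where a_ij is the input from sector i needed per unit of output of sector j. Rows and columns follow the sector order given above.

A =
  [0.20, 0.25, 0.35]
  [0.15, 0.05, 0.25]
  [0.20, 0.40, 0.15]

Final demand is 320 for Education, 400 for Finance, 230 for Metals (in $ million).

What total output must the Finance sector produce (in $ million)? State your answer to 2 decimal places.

x_F = 826.66

I − A =
  [   0.80    -0.25    -0.35]
  [  -0.15     0.95    -0.25]
  [  -0.20    -0.40     0.85]
Cofactors of I−A, C_ij = (−1)^(i+j)·(minor ij) (rows/columns in the sector order above):
  C_11 = (0.95)(0.85) − (-0.25)(-0.40) = 0.7075
  C_12 = −[(-0.15)(0.85) − (-0.25)(-0.20)] = 0.1775
  C_13 = (-0.15)(-0.40) − (0.95)(-0.20) = 0.2500
  C_21 = −[(-0.25)(0.85) − (-0.35)(-0.40)] = 0.3525
  C_22 = (0.80)(0.85) − (-0.35)(-0.20) = 0.6100
  C_23 = −[(0.80)(-0.40) − (-0.25)(-0.20)] = 0.3700
  C_31 = (-0.25)(-0.25) − (-0.35)(0.95) = 0.3950
  C_32 = −[(0.80)(-0.25) − (-0.35)(-0.15)] = 0.2525
  C_33 = (0.80)(0.95) − (-0.25)(-0.15) = 0.7225
det(I−A) = Σ_j (I−A)_1j·C_1j = (0.80)(0.7075) + (-0.25)(0.1775) + (-0.35)(0.2500) = 0.434125
adj(I−A) = Cᵀ =
  [ 0.7075   0.3525   0.3950]
  [ 0.1775   0.6100   0.2525]
  [ 0.2500   0.3700   0.7225]
(I − A)⁻¹ = adj(I−A) / det(I−A) ≈
  [   1.6297     0.8120     0.9099]
  [   0.4089     1.4051     0.5816]
  [   0.5759     0.8523     1.6643]
x = (I − A)⁻¹ d = adj(I−A)·d / det(I−A), with det(I−A) = 0.434125:
  x_E = (0.7075·320 + 0.3525·400 + 0.3950·230) / 0.434125 = 458.25 / 0.434125 ≈ 1055.57
  x_F = (0.1775·320 + 0.6100·400 + 0.2525·230) / 0.434125 = 358.875 / 0.434125 ≈ 826.66
  x_M = (0.2500·320 + 0.3700·400 + 0.7225·230) / 0.434125 = 394.175 / 0.434125 ≈ 907.98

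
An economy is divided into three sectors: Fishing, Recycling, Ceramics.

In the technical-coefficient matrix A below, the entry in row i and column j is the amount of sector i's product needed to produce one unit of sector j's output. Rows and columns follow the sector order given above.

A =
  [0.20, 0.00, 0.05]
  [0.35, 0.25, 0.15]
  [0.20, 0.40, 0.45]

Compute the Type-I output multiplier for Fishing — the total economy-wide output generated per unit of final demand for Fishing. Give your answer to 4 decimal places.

m_F = 3.2336

I − A =
  [   0.80     0.00    -0.05]
  [  -0.35     0.75    -0.15]
  [  -0.20    -0.40     0.55]
Cofactors of I−A, C_ij = (−1)^(i+j)·(minor ij) (rows/columns in the sector order above):
  C_11 = (0.75)(0.55) − (-0.15)(-0.40) = 0.3525
  C_12 = −[(-0.35)(0.55) − (-0.15)(-0.20)] = 0.2225
  C_13 = (-0.35)(-0.40) − (0.75)(-0.20) = 0.2900
  C_21 = −[(0.00)(0.55) − (-0.05)(-0.40)] = 0.0200
  C_22 = (0.80)(0.55) − (-0.05)(-0.20) = 0.4300
  C_23 = −[(0.80)(-0.40) − (0.00)(-0.20)] = 0.3200
  C_31 = (0.00)(-0.15) − (-0.05)(0.75) = 0.0375
  C_32 = −[(0.80)(-0.15) − (-0.05)(-0.35)] = 0.1375
  C_33 = (0.80)(0.75) − (0.00)(-0.35) = 0.6000
det(I−A) = Σ_j (I−A)_1j·C_1j = (0.80)(0.3525) + (0.00)(0.2225) + (-0.05)(0.2900) = 0.2675
adj(I−A) = Cᵀ =
  [ 0.3525   0.0200   0.0375]
  [ 0.2225   0.4300   0.1375]
  [ 0.2900   0.3200   0.6000]
(I − A)⁻¹ = adj(I−A) / det(I−A) ≈
  [   1.31776     0.07477     0.14019]
  [   0.83178     1.60748     0.51402]
  [   1.08411     1.19626     2.24299]
The output multiplier for sector j is the column-j sum of the Leontief inverse (I − A)⁻¹ = adj(I−A) / det(I−A).
Column F of adj(I−A): (0.3525, 0.2225, 0.2900); det(I−A) = 0.2675.
m_F = (0.3525 + 0.2225 + 0.2900) / 0.2675 = 0.865 / 0.2675 ≈ 3.2336.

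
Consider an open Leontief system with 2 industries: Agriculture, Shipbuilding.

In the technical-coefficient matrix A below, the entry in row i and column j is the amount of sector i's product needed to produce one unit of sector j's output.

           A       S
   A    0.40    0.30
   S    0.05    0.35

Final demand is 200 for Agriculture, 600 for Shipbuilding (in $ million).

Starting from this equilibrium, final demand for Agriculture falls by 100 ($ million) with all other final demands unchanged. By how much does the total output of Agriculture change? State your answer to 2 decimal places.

Δx_A = -173.33

I − A =
  [   0.60    -0.30]
  [  -0.05     0.65]
det(I−A) = (0.60)(0.65) − (-0.30)(-0.05) = 0.3750
adj(I−A) = [[0.65, 0.30], [0.05, 0.60]]
(I − A)⁻¹ = adj(I−A) / det(I−A) ≈
  [   1.7333     0.8000]
  [   0.1333     1.6000]
Δx = (I − A)⁻¹ Δd with Δd having -100 in the Agriculture component and 0 elsewhere.
So Δx_A = L_AA · (-100), where L_AA = adj(I−A)_AA / det(I−A) = 0.65 / 0.3750.
Δx_A = 0.65 × (-100) / 0.3750 = -65.00 / 0.3750 ≈ -173.33.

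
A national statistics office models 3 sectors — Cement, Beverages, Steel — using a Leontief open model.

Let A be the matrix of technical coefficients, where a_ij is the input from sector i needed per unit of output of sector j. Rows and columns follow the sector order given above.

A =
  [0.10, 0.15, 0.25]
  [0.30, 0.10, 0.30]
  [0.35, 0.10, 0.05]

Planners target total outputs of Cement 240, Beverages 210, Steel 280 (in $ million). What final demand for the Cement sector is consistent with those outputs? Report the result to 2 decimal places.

d_1 = 114.50

I − A =
  [   0.90    -0.15    -0.25]
  [  -0.30     0.90    -0.30]
  [  -0.35    -0.10     0.95]
d = (I − A) x:
  d_1 = (+0.90)·240 + (-0.15)·210 + (-0.25)·280 = 114.50
  d_2 = (-0.30)·240 + (+0.90)·210 + (-0.30)·280 = 33.00
  d_3 = (-0.35)·240 + (-0.10)·210 + (+0.95)·280 = 161.00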